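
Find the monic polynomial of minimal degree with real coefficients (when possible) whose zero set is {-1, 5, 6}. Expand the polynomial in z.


The polynomial is p(z) = ∏_{α ∈ S} (z − α), where S = {-1, 5, 6}.
Expanding the product yields: p(z) = z^3 -10·z^2 + 19·z + 30.
The resulting polynomial has degree 3 and real coefficients as required.

p(z) = z^3 -10·z^2 + 19·z + 30.


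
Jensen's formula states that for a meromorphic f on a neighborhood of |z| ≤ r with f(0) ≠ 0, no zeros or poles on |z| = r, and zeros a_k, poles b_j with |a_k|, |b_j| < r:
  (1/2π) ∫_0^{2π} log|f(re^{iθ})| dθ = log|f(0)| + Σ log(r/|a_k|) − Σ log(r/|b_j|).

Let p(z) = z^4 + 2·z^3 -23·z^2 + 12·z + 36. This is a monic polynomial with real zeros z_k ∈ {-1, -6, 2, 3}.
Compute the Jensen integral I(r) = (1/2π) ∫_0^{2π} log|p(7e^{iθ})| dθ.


Zeros: -6, -1, 2, 3; r = 7.
Inside |z| < r: -6, -1, 2, 3. Outside (|z| ≥ r): ∅.
p(0) = 36, so log|p(0)| = log(36) = 3.5835.
Apply Jensen: I(r) = log|p(0)| + Σ_k log(r/|z_k|), summed over zeros inside |z| < r.
  log(r/|z_k|) for z_k = -1: log(7/1) = 1.9459
  log(r/|z_k|) for z_k = -6: log(7/6) = 0.1542
  log(r/|z_k|) for z_k = 2: log(7/2) = 1.2528
  log(r/|z_k|) for z_k = 3: log(7/3) = 0.8473
Sum over inside zeros: 4.2001.
I(r) = log|p(0)| + (inside sum) = 3.5835 + 4.2001 = 7.7836.
Closed form (all zeros inside, monic): I(r) = n·log(r) = 4·log(7) = 7.7836. ✓

I(r) ≈ 7.7836.


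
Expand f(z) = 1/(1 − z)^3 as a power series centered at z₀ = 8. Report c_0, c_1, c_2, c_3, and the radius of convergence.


Let w = z − z₀, so z = z₀ + w.
Then 1 − z = 1 − (z₀ + w) = (1 − z₀) − w = -7 − w.
f(z) = 1/(-7 − w)^3 = (1/(-7)^3) · (1 − w/(-7))^{−3}.
By the binomial series (1−u)^{−3} = Σ_{n≥0} C(n+2, 2) u^n for |u|<1, with u = w/(-7):
  c_n = C(n+2, 2) / (-7)^(n+3).
  c_0 = 1/(-7)^3 = -1/343.
  c_1 = 3/(-7)^4 = 3/2401.
  c_2 = 6/(-7)^5 = -6/16807.
  c_3 = 10/(-7)^6 = 10/117649.
The series is valid for |w/d| < 1, i.e. |z − z₀| < |d|.
Radius of convergence: R = |1 − z₀| = |-7| = 7 (distance from z₀ to the singularity z = 1).

c_0 = -1/343, c_1 = 3/2401, c_2 = -6/16807, c_3 = 10/117649; R = 7.


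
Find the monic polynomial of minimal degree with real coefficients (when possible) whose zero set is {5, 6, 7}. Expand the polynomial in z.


The polynomial is p(z) = ∏_{α ∈ S} (z − α), where S = {5, 6, 7}.
Expanding the product yields: p(z) = z^3 -18·z^2 + 107·z -210.
The resulting polynomial has degree 3 and real coefficients as required.

p(z) = z^3 -18·z^2 + 107·z -210.


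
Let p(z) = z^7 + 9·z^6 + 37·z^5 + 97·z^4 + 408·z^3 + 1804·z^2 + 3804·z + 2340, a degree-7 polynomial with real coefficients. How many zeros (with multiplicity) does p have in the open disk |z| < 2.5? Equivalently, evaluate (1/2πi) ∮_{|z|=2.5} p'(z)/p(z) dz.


The zeros of p are: (-3 + 3i), (-3 - 3i), (-3 + 1i), (-3 - 1i), (2 + 3i), (2 - 3i), -1.
Their magnitudes are: 4.243, 4.243, 3.162, 3.162, 3.606, 3.606, 1.
Zeros with |z| < R = 2.5: -1.
Count = 1.
By the argument principle, (1/2πi) ∮_{|z|=R} p'(z)/p(z) dz equals exactly this count.

Number of zeros inside |z| < 2.5: 1.


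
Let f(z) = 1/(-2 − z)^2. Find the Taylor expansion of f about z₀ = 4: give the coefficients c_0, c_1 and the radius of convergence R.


Let w = z − z₀, so z = z₀ + w.
Then -2 − z = -2 − (z₀ + w) = (-2 − z₀) − w = -6 − w.
f(z) = 1/(-6 − w)^2 = (1/(-6)^2) · (1 − w/(-6))^{−2}.
By the binomial series (1−u)^{−2} = Σ_{n≥0} C(n+1, 1) u^n for |u|<1, with u = w/(-6):
  c_n = C(n+1, 1) / (-6)^(n+2).
  c_0 = 1/(-6)^2 = 1/36.
  c_1 = 2/(-6)^3 = -1/108.
The series is valid for |w/d| < 1, i.e. |z − z₀| < |d|.
Radius of convergence: R = |-2 − z₀| = |-6| = 6 (distance from z₀ to the singularity z = -2).

c_0 = 1/36, c_1 = -1/108; R = 6.


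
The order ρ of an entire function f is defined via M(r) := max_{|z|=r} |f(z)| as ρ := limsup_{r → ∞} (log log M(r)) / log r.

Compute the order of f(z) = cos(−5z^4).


Write cos(w) = (e^{iw} ± e^{−iw})/(2 or 2i), so |cos(w)| ≤ e^{|w|}. With w = −5z^4, |w| ≤ 5r^4 + 0 on |z|=r, giving M(r) ≤ e^{5r^4 + 0} and ρ ≤ 4. For the lower bound, choose z on |z|=r with -5z^4 purely imaginary of modulus 5r^4; then |cos(−5z^4)| grows like e^{5r^4}/2, so ρ ≥ 4. Hence ρ = 4.
Therefore ρ = 4.

Order ρ = 4.


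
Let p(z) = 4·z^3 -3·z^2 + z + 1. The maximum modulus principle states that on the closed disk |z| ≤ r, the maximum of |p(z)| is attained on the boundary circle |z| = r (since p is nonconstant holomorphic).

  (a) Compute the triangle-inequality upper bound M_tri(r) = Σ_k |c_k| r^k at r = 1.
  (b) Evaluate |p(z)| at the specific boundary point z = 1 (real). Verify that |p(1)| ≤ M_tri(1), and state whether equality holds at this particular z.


Coefficients: c_0 = 1, c_1 = 1, c_2 = -3, c_3 = 4. Radius r = 1.
Part (a). Triangle bound: M_tri(r) = Σ_k |c_k| r^k
  = |1|·1^0 + |1|·1^1 + |-3|·1^2 + |4|·1^3
  = 1 + 1 + 3 + 4 = 9.
This bounds M(r) := max_{|z|=r} |p(z)| from above; equality holds iff all terms c_k z^k can be made to align in phase at a single z on |z|=r.
Part (b). At z = 1 (real, on the circle |z| = r):
  p(1) = (1)·1^0 + (1)·1^1 + (-3)·1^2 + (4)·1^3 = 3.
  |p(1)| = 3.
Check: |p(1)| = 3 ≤ 9 = M_tri(1). ✓ Equality does not hold at z = 1 (the coefficients have mixed signs, so the terms do not all align in phase there).

M_tri(1) = 9; |p(1)| = 3; equality at z=1: no.


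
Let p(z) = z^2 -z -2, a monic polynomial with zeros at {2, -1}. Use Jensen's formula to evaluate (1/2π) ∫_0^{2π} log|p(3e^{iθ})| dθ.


Zeros: -1, 2; r = 3.
Inside |z| < r: -1, 2. Outside (|z| ≥ r): ∅.
p(0) = -2, so log|p(0)| = log(2) = 0.6931.
Apply Jensen: I(r) = log|p(0)| + Σ_k log(r/|z_k|), summed over zeros inside |z| < r.
  log(r/|z_k|) for z_k = 2: log(3/2) = 0.4055
  log(r/|z_k|) for z_k = -1: log(3/1) = 1.0986
Sum over inside zeros: 1.5041.
I(r) = log|p(0)| + (inside sum) = 0.6931 + 1.5041 = 2.1972.
Closed form (all zeros inside, monic): I(r) = n·log(r) = 2·log(3) = 2.1972. ✓

I(r) ≈ 2.1972.


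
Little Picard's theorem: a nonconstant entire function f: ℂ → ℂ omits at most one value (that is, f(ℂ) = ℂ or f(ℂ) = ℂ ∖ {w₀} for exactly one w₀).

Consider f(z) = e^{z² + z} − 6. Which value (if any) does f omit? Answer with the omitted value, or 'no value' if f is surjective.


Little Picard bounds the complement of f(ℂ) to at most one point.
The exponent g(z) = z² + z is a nonconstant polynomial, hence surjective onto ℂ. So e^{g(z)} takes every value in {e^w : w ∈ ℂ} = ℂ ∖ {0}. Adding -6 shifts the range to ℂ ∖ {-6}. f omits exactly -6.

Omitted value: -6.


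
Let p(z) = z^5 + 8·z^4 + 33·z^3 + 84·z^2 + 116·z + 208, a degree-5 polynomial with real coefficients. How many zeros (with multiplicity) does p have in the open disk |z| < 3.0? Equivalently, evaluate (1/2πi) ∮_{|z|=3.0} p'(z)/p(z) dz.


The zeros of p are: -4, (-2 + 3i), (-2 - 3i), (0 + 2i), (0 - 2i).
Their magnitudes are: 4, 3.606, 3.606, 2, 2.
Zeros with |z| < R = 3.0: (0 + 2i), (0 - 2i).
Count = 2.
By the argument principle, (1/2πi) ∮_{|z|=R} p'(z)/p(z) dz equals exactly this count.

Number of zeros inside |z| < 3.0: 2.


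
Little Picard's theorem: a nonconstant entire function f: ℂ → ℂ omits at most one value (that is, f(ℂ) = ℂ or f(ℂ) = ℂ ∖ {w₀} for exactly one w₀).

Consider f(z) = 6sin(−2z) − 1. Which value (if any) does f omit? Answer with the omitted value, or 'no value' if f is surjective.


Little Picard bounds the complement of f(ℂ) to at most one point.
sin is entire and surjective onto ℂ: for every w ∈ ℂ, sin(ζ) = w has a solution ζ ∈ ℂ (e.g., via the complex inverse arcsin). With ζ = −2z this gives z = ζ/(-2). Then 6·sin(−2z) takes every value in 6·ℂ = ℂ, and adding -1 is a bijection of ℂ. So f is surjective and omits no value. (Note: only on the real line is sin bounded by [−1, 1].)

Omitted value: no value.


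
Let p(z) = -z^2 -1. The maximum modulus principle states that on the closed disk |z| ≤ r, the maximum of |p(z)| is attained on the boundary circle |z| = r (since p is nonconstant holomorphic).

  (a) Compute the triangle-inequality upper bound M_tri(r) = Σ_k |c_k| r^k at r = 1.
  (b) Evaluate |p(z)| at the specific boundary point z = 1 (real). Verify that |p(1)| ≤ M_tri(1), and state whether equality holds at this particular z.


Coefficients: c_0 = -1, c_1 = 0, c_2 = -1. Radius r = 1.
Part (a). Triangle bound: M_tri(r) = Σ_k |c_k| r^k
  = |-1|·1^0 + |0|·1^1 + |-1|·1^2
  = 1 + 0 + 1 = 2.
This bounds M(r) := max_{|z|=r} |p(z)| from above; equality holds iff all terms c_k z^k can be made to align in phase at a single z on |z|=r.
Part (b). At z = 1 (real, on the circle |z| = r):
  p(1) = (-1)·1^0 + (0)·1^1 + (-1)·1^2 = -2.
  |p(1)| = 2.
Since all nonzero coefficients share the same sign, |p(1)| = 2 = M_tri(1); the triangle bound is attained at z = 1, so in fact M(r) = 2.

M_tri(1) = 2; |p(1)| = 2; equality at z=1: yes.


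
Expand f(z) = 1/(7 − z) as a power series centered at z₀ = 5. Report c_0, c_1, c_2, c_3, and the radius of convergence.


Let w = z − z₀, so z = z₀ + w.
Then 7 − z = 7 − (z₀ + w) = (7 − z₀) − w = 2 − w.
f(z) = 1/(2 − w) = (1/(2)) · 1/(1 − w/(2)) = Σ_{n≥0} w^n / (2)^(n+1).
So c_n = 1/(2)^(n+1):
  c_0 = 1/(2)^1 = 1/2.
  c_1 = 1/(2)^2 = 1/4.
  c_2 = 1/(2)^3 = 1/8.
  c_3 = 1/(2)^4 = 1/16.
The series is valid for |w/d| < 1, i.e. |z − z₀| < |d|.
Radius of convergence: R = |7 − z₀| = |2| = 2 (distance from z₀ to the singularity z = 7).

c_0 = 1/2, c_1 = 1/4, c_2 = 1/8, c_3 = 1/16; R = 2.


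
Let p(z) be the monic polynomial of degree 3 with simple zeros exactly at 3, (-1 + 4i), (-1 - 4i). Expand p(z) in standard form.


The polynomial is p(z) = ∏_{α ∈ S} (z − α), where S = {3, (-1 + 4i), (-1 - 4i)}.
Expanding the product yields: p(z) = z^3 -z^2 + 11·z -51.
Note conjugate pairs combine to real quadratics: (z − (-1+4i))(z − (-1−4i)) = z² + 2z + 17.
The resulting polynomial has degree 3 and real coefficients as required.

p(z) = z^3 -z^2 + 11·z -51.


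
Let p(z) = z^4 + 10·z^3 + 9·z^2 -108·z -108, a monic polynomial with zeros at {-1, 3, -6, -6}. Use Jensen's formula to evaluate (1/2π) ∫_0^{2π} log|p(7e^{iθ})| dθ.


Zeros: -6, -6, -1, 3; r = 7.
Inside |z| < r: -6, -6, -1, 3. Outside (|z| ≥ r): ∅.
p(0) = -108, so log|p(0)| = log(108) = 4.6821.
Apply Jensen: I(r) = log|p(0)| + Σ_k log(r/|z_k|), summed over zeros inside |z| < r.
  log(r/|z_k|) for z_k = -1: log(7/1) = 1.9459
  log(r/|z_k|) for z_k = 3: log(7/3) = 0.8473
  log(r/|z_k|) for z_k = -6: log(7/6) = 0.1542
  log(r/|z_k|) for z_k = -6: log(7/6) = 0.1542
Sum over inside zeros: 3.1015.
I(r) = log|p(0)| + (inside sum) = 4.6821 + 3.1015 = 7.7836.
Closed form (all zeros inside, monic): I(r) = n·log(r) = 4·log(7) = 7.7836. ✓

I(r) ≈ 7.7836.


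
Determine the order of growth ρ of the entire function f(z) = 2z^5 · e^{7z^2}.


M(r) = max_{|z|=r} |2|·|z|^5·|e^{7z^2}| = 2·r^5 · e^{7r^2} (the factors attain their maxima compatibly on |z|=r). Then log M(r) = log 2 + 5·log r + 7r^2, dominated by the last term, so log log M(r) ~ 2·log r. The polynomial factor 2z^5 contributes only a log r term and does not affect the order. ρ = 2.
Therefore ρ = 2.

Order ρ = 2.


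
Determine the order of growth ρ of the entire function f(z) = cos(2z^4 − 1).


Write cos(w) = (e^{iw} ± e^{−iw})/(2 or 2i), so |cos(w)| ≤ e^{|w|}. With w = 2z^4 − 1, |w| ≤ 2r^4 + 1 on |z|=r, giving M(r) ≤ e^{2r^4 + 1} and ρ ≤ 4. For the lower bound, choose z on |z|=r with 2z^4 purely imaginary of modulus 2r^4; then |cos(2z^4 − 1)| grows like e^{2r^4}/2, so ρ ≥ 4. Hence ρ = 4.
Therefore ρ = 4.

Order ρ = 4.


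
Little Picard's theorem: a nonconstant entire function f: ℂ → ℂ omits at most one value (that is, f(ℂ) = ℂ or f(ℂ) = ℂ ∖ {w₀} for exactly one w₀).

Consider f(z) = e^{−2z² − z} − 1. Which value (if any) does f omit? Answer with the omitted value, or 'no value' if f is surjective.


Little Picard bounds the complement of f(ℂ) to at most one point.
The exponent g(z) = −2z² − z is a nonconstant polynomial, hence surjective onto ℂ. So e^{g(z)} takes every value in {e^w : w ∈ ℂ} = ℂ ∖ {0}. Adding -1 shifts the range to ℂ ∖ {-1}. f omits exactly -1.

Omitted value: -1.


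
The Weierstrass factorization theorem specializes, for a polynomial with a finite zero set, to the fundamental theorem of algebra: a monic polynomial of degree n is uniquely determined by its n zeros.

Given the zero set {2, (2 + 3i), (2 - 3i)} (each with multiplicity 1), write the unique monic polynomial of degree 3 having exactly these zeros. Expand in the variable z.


The polynomial is p(z) = ∏_{α ∈ S} (z − α), where S = {2, (2 + 3i), (2 - 3i)}.
Expanding the product yields: p(z) = z^3 -6·z^2 + 21·z -26.
Note conjugate pairs combine to real quadratics: (z − (2+3i))(z − (2−3i)) = z² − 4z + 13.
The resulting polynomial has degree 3 and real coefficients as required.

p(z) = z^3 -6·z^2 + 21·z -26.


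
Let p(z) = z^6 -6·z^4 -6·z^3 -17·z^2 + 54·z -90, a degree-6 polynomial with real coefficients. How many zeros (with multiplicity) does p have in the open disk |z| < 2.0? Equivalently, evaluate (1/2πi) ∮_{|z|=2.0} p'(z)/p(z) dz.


The zeros of p are: (1 + 1i), (1 - 1i), 3, (-1 + 2i), (-1 - 2i), -3.
Their magnitudes are: 1.414, 1.414, 3, 2.236, 2.236, 3.
Zeros with |z| < R = 2.0: (1 + 1i), (1 - 1i).
Count = 2.
By the argument principle, (1/2πi) ∮_{|z|=R} p'(z)/p(z) dz equals exactly this count.

Number of zeros inside |z| < 2.0: 2.


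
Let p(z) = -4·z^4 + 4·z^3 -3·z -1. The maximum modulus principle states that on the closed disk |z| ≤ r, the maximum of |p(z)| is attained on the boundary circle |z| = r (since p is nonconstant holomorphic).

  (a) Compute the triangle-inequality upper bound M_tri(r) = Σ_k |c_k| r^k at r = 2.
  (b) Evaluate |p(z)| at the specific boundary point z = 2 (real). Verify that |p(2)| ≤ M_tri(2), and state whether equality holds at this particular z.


Coefficients: c_0 = -1, c_1 = -3, c_2 = 0, c_3 = 4, c_4 = -4. Radius r = 2.
Part (a). Triangle bound: M_tri(r) = Σ_k |c_k| r^k
  = |-1|·2^0 + |-3|·2^1 + |0|·2^2 + |4|·2^3 + |-4|·2^4
  = 1 + 6 + 0 + 32 + 64 = 103.
This bounds M(r) := max_{|z|=r} |p(z)| from above; equality holds iff all terms c_k z^k can be made to align in phase at a single z on |z|=r.
Part (b). At z = 2 (real, on the circle |z| = r):
  p(2) = (-1)·2^0 + (-3)·2^1 + (0)·2^2 + (4)·2^3 + (-4)·2^4 = -39.
  |p(2)| = 39.
Check: |p(2)| = 39 ≤ 103 = M_tri(2). ✓ Equality does not hold at z = 2 (the coefficients have mixed signs, so the terms do not all align in phase there).

M_tri(2) = 103; |p(2)| = 39; equality at z=2: no.


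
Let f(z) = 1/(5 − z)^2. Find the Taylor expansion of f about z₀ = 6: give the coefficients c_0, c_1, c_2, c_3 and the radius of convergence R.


Let w = z − z₀, so z = z₀ + w.
Then 5 − z = 5 − (z₀ + w) = (5 − z₀) − w = -1 − w.
f(z) = 1/(-1 − w)^2 = (1/(-1)^2) · (1 − w/(-1))^{−2}.
By the binomial series (1−u)^{−2} = Σ_{n≥0} C(n+1, 1) u^n for |u|<1, with u = w/(-1):
  c_n = C(n+1, 1) / (-1)^(n+2).
  c_0 = 1/(-1)^2 = 1.
  c_1 = 2/(-1)^3 = -2.
  c_2 = 3/(-1)^4 = 3.
  c_3 = 4/(-1)^5 = -4.
The series is valid for |w/d| < 1, i.e. |z − z₀| < |d|.
Radius of convergence: R = |5 − z₀| = |-1| = 1 (distance from z₀ to the singularity z = 5).

c_0 = 1, c_1 = -2, c_2 = 3, c_3 = -4; R = 1.


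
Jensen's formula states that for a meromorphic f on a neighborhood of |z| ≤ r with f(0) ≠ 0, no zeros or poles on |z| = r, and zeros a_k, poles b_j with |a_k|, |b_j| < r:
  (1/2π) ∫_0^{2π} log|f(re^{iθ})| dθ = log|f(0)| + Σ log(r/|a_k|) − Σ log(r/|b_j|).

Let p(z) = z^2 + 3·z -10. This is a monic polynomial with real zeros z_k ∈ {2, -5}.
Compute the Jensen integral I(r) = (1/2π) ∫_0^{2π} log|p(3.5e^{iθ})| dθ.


Zeros: -5, 2; r = 3.5.
Inside |z| < r: 2. Outside (|z| ≥ r): -5.
p(0) = -10, so log|p(0)| = log(10) = 2.3026.
Apply Jensen: I(r) = log|p(0)| + Σ_k log(r/|z_k|), summed over zeros inside |z| < r.
  log(r/|z_k|) for z_k = 2: log(3.5/2) = 0.5596
  Outside zeros (-5) contribute nothing to the Jensen sum.
Sum over inside zeros: 0.5596.
I(r) = log|p(0)| + (inside sum) = 2.3026 + 0.5596 = 2.8622.
Note: since some zeros are outside |z| ≤ r, the simplified n·log(r) form does NOT apply — only the inside zeros contribute.

I(r) ≈ 2.8622.


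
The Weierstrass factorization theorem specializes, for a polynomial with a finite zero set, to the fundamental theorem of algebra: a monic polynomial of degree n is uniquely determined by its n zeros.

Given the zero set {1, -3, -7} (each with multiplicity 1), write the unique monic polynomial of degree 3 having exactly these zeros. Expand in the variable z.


The polynomial is p(z) = ∏_{α ∈ S} (z − α), where S = {1, -3, -7}.
Expanding the product yields: p(z) = z^3 + 9·z^2 + 11·z -21.
The resulting polynomial has degree 3 and real coefficients as required.

p(z) = z^3 + 9·z^2 + 11·z -21.


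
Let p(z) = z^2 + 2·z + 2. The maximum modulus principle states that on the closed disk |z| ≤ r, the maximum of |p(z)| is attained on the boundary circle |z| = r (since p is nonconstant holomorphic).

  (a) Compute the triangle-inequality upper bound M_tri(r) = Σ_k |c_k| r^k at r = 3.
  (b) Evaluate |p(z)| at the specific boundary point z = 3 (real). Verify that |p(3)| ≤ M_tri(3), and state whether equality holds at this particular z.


Coefficients: c_0 = 2, c_1 = 2, c_2 = 1. Radius r = 3.
Part (a). Triangle bound: M_tri(r) = Σ_k |c_k| r^k
  = |2|·3^0 + |2|·3^1 + |1|·3^2
  = 2 + 6 + 9 = 17.
This bounds M(r) := max_{|z|=r} |p(z)| from above; equality holds iff all terms c_k z^k can be made to align in phase at a single z on |z|=r.
Part (b). At z = 3 (real, on the circle |z| = r):
  p(3) = (2)·3^0 + (2)·3^1 + (1)·3^2 = 17.
  |p(3)| = 17.
Since all nonzero coefficients share the same sign, |p(3)| = 17 = M_tri(3); the triangle bound is attained at z = 3, so in fact M(r) = 17.

M_tri(3) = 17; |p(3)| = 17; equality at z=3: yes.


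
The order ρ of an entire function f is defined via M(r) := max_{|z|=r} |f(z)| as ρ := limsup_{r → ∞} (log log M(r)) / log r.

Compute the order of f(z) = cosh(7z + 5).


cosh(w) is a linear combination of e^{iw} and e^{−iw} (or e^w, e^{−w} in the hyperbolic case), so |cosh(w)| ≤ e^{|w|}. With w = 7z + 5, |w| ≤ 7|z| + 5 = 7r + 5 on |z| = r, giving M(r) ≤ e^{7r + 5}, so ρ ≤ 1. On a suitable ray (z = it for sin/cos; z = t for sinh/cosh, t real → ∞), |cosh(7z + 5)| grows like e^{7|t|}/2, so ρ ≥ 1. Hence ρ = 1.
Therefore ρ = 1.

Order ρ = 1.


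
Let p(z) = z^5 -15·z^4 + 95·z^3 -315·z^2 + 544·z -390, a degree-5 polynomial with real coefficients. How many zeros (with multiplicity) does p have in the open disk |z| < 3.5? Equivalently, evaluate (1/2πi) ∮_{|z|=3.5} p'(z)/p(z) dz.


The zeros of p are: (3 + 2i), (3 - 2i), (3 + 1i), (3 - 1i), 3.
Their magnitudes are: 3.606, 3.606, 3.162, 3.162, 3.
Zeros with |z| < R = 3.5: (3 + 1i), (3 - 1i), 3.
Count = 3.
By the argument principle, (1/2πi) ∮_{|z|=R} p'(z)/p(z) dz equals exactly this count.

Number of zeros inside |z| < 3.5: 3.


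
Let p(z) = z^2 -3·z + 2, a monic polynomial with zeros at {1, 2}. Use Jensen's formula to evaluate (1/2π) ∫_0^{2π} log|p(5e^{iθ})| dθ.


Zeros: 1, 2; r = 5.
Inside |z| < r: 1, 2. Outside (|z| ≥ r): ∅.
p(0) = 2, so log|p(0)| = log(2) = 0.6931.
Apply Jensen: I(r) = log|p(0)| + Σ_k log(r/|z_k|), summed over zeros inside |z| < r.
  log(r/|z_k|) for z_k = 1: log(5/1) = 1.6094
  log(r/|z_k|) for z_k = 2: log(5/2) = 0.9163
Sum over inside zeros: 2.5257.
I(r) = log|p(0)| + (inside sum) = 0.6931 + 2.5257 = 3.2189.
Closed form (all zeros inside, monic): I(r) = n·log(r) = 2·log(5) = 3.2189. ✓

I(r) ≈ 3.2189.


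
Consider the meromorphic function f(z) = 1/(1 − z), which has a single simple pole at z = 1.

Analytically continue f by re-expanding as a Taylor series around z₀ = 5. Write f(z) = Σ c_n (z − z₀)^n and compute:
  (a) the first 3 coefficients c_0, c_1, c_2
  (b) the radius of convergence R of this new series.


Let w = z − z₀, so z = z₀ + w.
Then 1 − z = 1 − (z₀ + w) = (1 − z₀) − w = -4 − w.
f(z) = 1/(-4 − w) = (1/(-4)) · 1/(1 − w/(-4)) = Σ_{n≥0} w^n / (-4)^(n+1).
So c_n = 1/(-4)^(n+1):
  c_0 = 1/(-4)^1 = -1/4.
  c_1 = 1/(-4)^2 = 1/16.
  c_2 = 1/(-4)^3 = -1/64.
The series is valid for |w/d| < 1, i.e. |z − z₀| < |d|.
Radius of convergence: R = |1 − z₀| = |-4| = 4 (distance from z₀ to the singularity z = 1).

c_0 = -1/4, c_1 = 1/16, c_2 = -1/64; R = 4.


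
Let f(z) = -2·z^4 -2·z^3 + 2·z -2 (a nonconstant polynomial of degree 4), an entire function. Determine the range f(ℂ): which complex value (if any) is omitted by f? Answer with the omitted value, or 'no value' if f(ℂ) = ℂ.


Little Picard bounds the complement of f(ℂ) to at most one point.
For every w ∈ ℂ, the equation p(z) − w = 0 is a nonconstant polynomial in z and hence has at least one root by the fundamental theorem of algebra. So p is surjective onto ℂ, omitting no value.

Omitted value: no value.


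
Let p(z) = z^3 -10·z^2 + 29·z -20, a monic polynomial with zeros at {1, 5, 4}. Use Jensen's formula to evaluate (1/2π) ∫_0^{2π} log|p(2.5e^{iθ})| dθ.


Zeros: 1, 4, 5; r = 2.5.
Inside |z| < r: 1. Outside (|z| ≥ r): 4, 5.
p(0) = -20, so log|p(0)| = log(20) = 2.9957.
Apply Jensen: I(r) = log|p(0)| + Σ_k log(r/|z_k|), summed over zeros inside |z| < r.
  log(r/|z_k|) for z_k = 1: log(2.5/1) = 0.9163
  Outside zeros (4, 5) contribute nothing to the Jensen sum.
Sum over inside zeros: 0.9163.
I(r) = log|p(0)| + (inside sum) = 2.9957 + 0.9163 = 3.9120.
Note: since some zeros are outside |z| ≤ r, the simplified n·log(r) form does NOT apply — only the inside zeros contribute.

I(r) ≈ 3.9120.


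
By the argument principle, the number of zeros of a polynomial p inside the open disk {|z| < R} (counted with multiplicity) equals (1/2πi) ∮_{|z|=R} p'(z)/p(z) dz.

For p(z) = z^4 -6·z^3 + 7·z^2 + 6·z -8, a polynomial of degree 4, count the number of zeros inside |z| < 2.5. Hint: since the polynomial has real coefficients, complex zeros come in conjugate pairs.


The zeros of p are: 4, 2, -1, 1.
Their magnitudes are: 4, 2, 1, 1.
Zeros with |z| < R = 2.5: 2, -1, 1.
Count = 3.
By the argument principle, (1/2πi) ∮_{|z|=R} p'(z)/p(z) dz equals exactly this count.

Number of zeros inside |z| < 2.5: 3.


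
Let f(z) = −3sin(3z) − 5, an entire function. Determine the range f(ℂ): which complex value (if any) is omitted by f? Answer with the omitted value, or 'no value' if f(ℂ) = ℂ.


Little Picard bounds the complement of f(ℂ) to at most one point.
sin is entire and surjective onto ℂ: for every w ∈ ℂ, sin(ζ) = w has a solution ζ ∈ ℂ (e.g., via the complex inverse arcsin). With ζ = 3z this gives z = ζ/(3). Then -3·sin(3z) takes every value in -3·ℂ = ℂ, and adding -5 is a bijection of ℂ. So f is surjective and omits no value. (Note: only on the real line is sin bounded by [−1, 1].)

Omitted value: no value.


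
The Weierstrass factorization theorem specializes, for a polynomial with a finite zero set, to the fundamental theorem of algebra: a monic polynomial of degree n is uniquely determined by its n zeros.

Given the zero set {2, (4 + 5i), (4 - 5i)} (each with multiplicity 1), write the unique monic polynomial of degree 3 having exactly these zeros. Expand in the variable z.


The polynomial is p(z) = ∏_{α ∈ S} (z − α), where S = {2, (4 + 5i), (4 - 5i)}.
Expanding the product yields: p(z) = z^3 -10·z^2 + 57·z -82.
Note conjugate pairs combine to real quadratics: (z − (4+5i))(z − (4−5i)) = z² − 8z + 41.
The resulting polynomial has degree 3 and real coefficients as required.

p(z) = z^3 -10·z^2 + 57·z -82.


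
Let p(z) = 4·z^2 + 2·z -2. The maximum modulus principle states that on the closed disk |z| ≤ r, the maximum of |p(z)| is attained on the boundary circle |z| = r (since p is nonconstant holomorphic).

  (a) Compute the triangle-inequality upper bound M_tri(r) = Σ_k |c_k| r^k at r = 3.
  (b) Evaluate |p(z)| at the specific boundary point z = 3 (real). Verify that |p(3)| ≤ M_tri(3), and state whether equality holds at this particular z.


Coefficients: c_0 = -2, c_1 = 2, c_2 = 4. Radius r = 3.
Part (a). Triangle bound: M_tri(r) = Σ_k |c_k| r^k
  = |-2|·3^0 + |2|·3^1 + |4|·3^2
  = 2 + 6 + 36 = 44.
This bounds M(r) := max_{|z|=r} |p(z)| from above; equality holds iff all terms c_k z^k can be made to align in phase at a single z on |z|=r.
Part (b). At z = 3 (real, on the circle |z| = r):
  p(3) = (-2)·3^0 + (2)·3^1 + (4)·3^2 = 40.
  |p(3)| = 40.
Check: |p(3)| = 40 ≤ 44 = M_tri(3). ✓ Equality does not hold at z = 3 (the coefficients have mixed signs, so the terms do not all align in phase there).

M_tri(3) = 44; |p(3)| = 40; equality at z=3: no.


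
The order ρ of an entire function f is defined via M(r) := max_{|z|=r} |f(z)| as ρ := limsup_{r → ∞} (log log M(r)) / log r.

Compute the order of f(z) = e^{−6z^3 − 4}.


|e^{−6z^3 − 4}| = e^{Re(-6·z^3) + -4} ≤ e^{6|z|^3 + -4} = e^{6r^3 + -4} on |z| = r, so ρ ≤ 3. Choosing z on |z|=r so that -6·z^3 is real positive (always possible by picking arg z appropriately) gives |f(z)| = e^{6r^3 + -4}, matching the bound. The additive constant -4 does not affect log log M(r) ~ 3·log r. Hence ρ = 3.
Therefore ρ = 3.

Order ρ = 3.


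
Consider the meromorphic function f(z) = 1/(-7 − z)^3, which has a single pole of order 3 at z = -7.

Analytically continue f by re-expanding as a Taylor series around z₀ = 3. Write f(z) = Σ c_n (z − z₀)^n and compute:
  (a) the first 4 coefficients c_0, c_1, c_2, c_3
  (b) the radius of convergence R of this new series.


Let w = z − z₀, so z = z₀ + w.
Then -7 − z = -7 − (z₀ + w) = (-7 − z₀) − w = -10 − w.
f(z) = 1/(-10 − w)^3 = (1/(-10)^3) · (1 − w/(-10))^{−3}.
By the binomial series (1−u)^{−3} = Σ_{n≥0} C(n+2, 2) u^n for |u|<1, with u = w/(-10):
  c_n = C(n+2, 2) / (-10)^(n+3).
  c_0 = 1/(-10)^3 = -1/1000.
  c_1 = 3/(-10)^4 = 3/10000.
  c_2 = 6/(-10)^5 = -3/50000.
  c_3 = 10/(-10)^6 = 1/100000.
The series is valid for |w/d| < 1, i.e. |z − z₀| < |d|.
Radius of convergence: R = |-7 − z₀| = |-10| = 10 (distance from z₀ to the singularity z = -7).

c_0 = -1/1000, c_1 = 3/10000, c_2 = -3/50000, c_3 = 1/100000; R = 10.


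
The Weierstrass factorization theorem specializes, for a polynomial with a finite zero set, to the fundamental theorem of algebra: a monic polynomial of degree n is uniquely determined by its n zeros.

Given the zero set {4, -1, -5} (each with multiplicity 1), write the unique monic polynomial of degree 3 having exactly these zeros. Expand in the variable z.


The polynomial is p(z) = ∏_{α ∈ S} (z − α), where S = {4, -1, -5}.
Expanding the product yields: p(z) = z^3 + 2·z^2 -19·z -20.
The resulting polynomial has degree 3 and real coefficients as required.

p(z) = z^3 + 2·z^2 -19·z -20.


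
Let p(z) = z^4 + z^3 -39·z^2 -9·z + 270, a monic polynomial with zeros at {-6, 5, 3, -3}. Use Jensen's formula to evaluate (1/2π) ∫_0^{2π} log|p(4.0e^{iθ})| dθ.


Zeros: -6, -3, 3, 5; r = 4.0.
Inside |z| < r: -3, 3. Outside (|z| ≥ r): -6, 5.
p(0) = 270, so log|p(0)| = log(270) = 5.5984.
Apply Jensen: I(r) = log|p(0)| + Σ_k log(r/|z_k|), summed over zeros inside |z| < r.
  log(r/|z_k|) for z_k = 3: log(4.0/3) = 0.2877
  log(r/|z_k|) for z_k = -3: log(4.0/3) = 0.2877
  Outside zeros (-6, 5) contribute nothing to the Jensen sum.
Sum over inside zeros: 0.5754.
I(r) = log|p(0)| + (inside sum) = 5.5984 + 0.5754 = 6.1738.
Note: since some zeros are outside |z| ≤ r, the simplified n·log(r) form does NOT apply — only the inside zeros contribute.

I(r) ≈ 6.1738.


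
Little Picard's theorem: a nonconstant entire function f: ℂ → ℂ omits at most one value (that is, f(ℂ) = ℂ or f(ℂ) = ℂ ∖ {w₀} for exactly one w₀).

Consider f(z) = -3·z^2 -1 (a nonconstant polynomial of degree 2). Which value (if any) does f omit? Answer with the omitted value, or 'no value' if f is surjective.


Little Picard bounds the complement of f(ℂ) to at most one point.
For every w ∈ ℂ, the equation p(z) − w = 0 is a nonconstant polynomial in z and hence has at least one root by the fundamental theorem of algebra. So p is surjective onto ℂ, omitting no value.

Omitted value: no value.


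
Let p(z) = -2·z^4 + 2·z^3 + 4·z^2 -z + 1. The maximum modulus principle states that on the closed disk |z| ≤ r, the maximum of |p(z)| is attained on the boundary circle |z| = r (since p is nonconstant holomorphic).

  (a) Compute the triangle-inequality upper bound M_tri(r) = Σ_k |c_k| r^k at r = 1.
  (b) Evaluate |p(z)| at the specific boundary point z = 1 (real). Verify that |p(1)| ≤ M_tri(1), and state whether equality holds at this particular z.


Coefficients: c_0 = 1, c_1 = -1, c_2 = 4, c_3 = 2, c_4 = -2. Radius r = 1.
Part (a). Triangle bound: M_tri(r) = Σ_k |c_k| r^k
  = |1|·1^0 + |-1|·1^1 + |4|·1^2 + |2|·1^3 + |-2|·1^4
  = 1 + 1 + 4 + 2 + 2 = 10.
This bounds M(r) := max_{|z|=r} |p(z)| from above; equality holds iff all terms c_k z^k can be made to align in phase at a single z on |z|=r.
Part (b). At z = 1 (real, on the circle |z| = r):
  p(1) = (1)·1^0 + (-1)·1^1 + (4)·1^2 + (2)·1^3 + (-2)·1^4 = 4.
  |p(1)| = 4.
Check: |p(1)| = 4 ≤ 10 = M_tri(1). ✓ Equality does not hold at z = 1 (the coefficients have mixed signs, so the terms do not all align in phase there).

M_tri(1) = 10; |p(1)| = 4; equality at z=1: no.


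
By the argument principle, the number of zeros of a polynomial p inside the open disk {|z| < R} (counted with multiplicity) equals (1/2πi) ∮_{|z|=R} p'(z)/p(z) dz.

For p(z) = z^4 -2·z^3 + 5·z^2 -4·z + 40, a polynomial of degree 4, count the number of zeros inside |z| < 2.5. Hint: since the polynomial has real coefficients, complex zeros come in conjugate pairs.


The zeros of p are: (-1 + 2i), (-1 - 2i), (2 + 2i), (2 - 2i).
Their magnitudes are: 2.236, 2.236, 2.828, 2.828.
Zeros with |z| < R = 2.5: (-1 + 2i), (-1 - 2i).
Count = 2.
By the argument principle, (1/2πi) ∮_{|z|=R} p'(z)/p(z) dz equals exactly this count.

Number of zeros inside |z| < 2.5: 2.


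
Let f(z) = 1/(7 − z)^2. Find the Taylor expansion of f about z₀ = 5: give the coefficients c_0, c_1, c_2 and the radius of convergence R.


Let w = z − z₀, so z = z₀ + w.
Then 7 − z = 7 − (z₀ + w) = (7 − z₀) − w = 2 − w.
f(z) = 1/(2 − w)^2 = (1/(2)^2) · (1 − w/(2))^{−2}.
By the binomial series (1−u)^{−2} = Σ_{n≥0} C(n+1, 1) u^n for |u|<1, with u = w/(2):
  c_n = C(n+1, 1) / (2)^(n+2).
  c_0 = 1/(2)^2 = 1/4.
  c_1 = 2/(2)^3 = 1/4.
  c_2 = 3/(2)^4 = 3/16.
The series is valid for |w/d| < 1, i.e. |z − z₀| < |d|.
Radius of convergence: R = |7 − z₀| = |2| = 2 (distance from z₀ to the singularity z = 7).

c_0 = 1/4, c_1 = 1/4, c_2 = 3/16; R = 2.


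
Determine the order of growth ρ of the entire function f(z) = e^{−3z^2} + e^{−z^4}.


Each summand is entire of order 2 and 4 respectively (as in the single-exponential case). The order of a sum is at most the max of the orders, so ρ ≤ 4. For the lower bound: on |z|=r choose arg z so that -1z^4 is real positive; then |e^{-1z^4}| = e^{1r^4} while |e^{-3z^2}| ≤ e^{3r^2} = o(e^{1r^4}). So |f| ≥ e^{1r^4}(1 − o(1)) and ρ ≥ 4. Hence ρ = max(2, 4) = 4.
Therefore ρ = 4.

Order ρ = 4.


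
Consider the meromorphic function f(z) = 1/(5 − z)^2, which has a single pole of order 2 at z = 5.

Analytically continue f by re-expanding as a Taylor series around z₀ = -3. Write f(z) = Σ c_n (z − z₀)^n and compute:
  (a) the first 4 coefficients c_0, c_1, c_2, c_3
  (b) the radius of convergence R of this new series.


Let w = z − z₀, so z = z₀ + w.
Then 5 − z = 5 − (z₀ + w) = (5 − z₀) − w = 8 − w.
f(z) = 1/(8 − w)^2 = (1/(8)^2) · (1 − w/(8))^{−2}.
By the binomial series (1−u)^{−2} = Σ_{n≥0} C(n+1, 1) u^n for |u|<1, with u = w/(8):
  c_n = C(n+1, 1) / (8)^(n+2).
  c_0 = 1/(8)^2 = 1/64.
  c_1 = 2/(8)^3 = 1/256.
  c_2 = 3/(8)^4 = 3/4096.
  c_3 = 4/(8)^5 = 1/8192.
The series is valid for |w/d| < 1, i.e. |z − z₀| < |d|.
Radius of convergence: R = |5 − z₀| = |8| = 8 (distance from z₀ to the singularity z = 5).

c_0 = 1/64, c_1 = 1/256, c_2 = 3/4096, c_3 = 1/8192; R = 8.


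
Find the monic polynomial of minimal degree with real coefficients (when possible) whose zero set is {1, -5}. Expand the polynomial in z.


The polynomial is p(z) = ∏_{α ∈ S} (z − α), where S = {1, -5}.
Expanding the product yields: p(z) = z^2 + 4·z -5.
The resulting polynomial has degree 2 and real coefficients as required.

p(z) = z^2 + 4·z -5.


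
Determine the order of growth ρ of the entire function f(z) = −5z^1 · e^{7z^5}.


M(r) = max_{|z|=r} |-5|·|z|^1·|e^{7z^5}| = 5·r^1 · e^{7r^5} (the factors attain their maxima compatibly on |z|=r). Then log M(r) = log 5 + 1·log r + 7r^5, dominated by the last term, so log log M(r) ~ 5·log r. The polynomial factor -5z^1 contributes only a log r term and does not affect the order. ρ = 5.
Therefore ρ = 5.

Order ρ = 5.


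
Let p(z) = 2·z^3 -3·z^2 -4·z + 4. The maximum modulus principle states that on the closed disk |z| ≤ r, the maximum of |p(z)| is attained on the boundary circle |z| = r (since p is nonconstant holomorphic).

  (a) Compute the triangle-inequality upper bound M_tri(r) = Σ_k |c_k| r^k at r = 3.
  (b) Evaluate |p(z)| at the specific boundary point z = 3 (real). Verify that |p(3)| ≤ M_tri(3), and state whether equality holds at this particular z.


Coefficients: c_0 = 4, c_1 = -4, c_2 = -3, c_3 = 2. Radius r = 3.
Part (a). Triangle bound: M_tri(r) = Σ_k |c_k| r^k
  = |4|·3^0 + |-4|·3^1 + |-3|·3^2 + |2|·3^3
  = 4 + 12 + 27 + 54 = 97.
This bounds M(r) := max_{|z|=r} |p(z)| from above; equality holds iff all terms c_k z^k can be made to align in phase at a single z on |z|=r.
Part (b). At z = 3 (real, on the circle |z| = r):
  p(3) = (4)·3^0 + (-4)·3^1 + (-3)·3^2 + (2)·3^3 = 19.
  |p(3)| = 19.
Check: |p(3)| = 19 ≤ 97 = M_tri(3). ✓ Equality does not hold at z = 3 (the coefficients have mixed signs, so the terms do not all align in phase there).

M_tri(3) = 97; |p(3)| = 19; equality at z=3: no.


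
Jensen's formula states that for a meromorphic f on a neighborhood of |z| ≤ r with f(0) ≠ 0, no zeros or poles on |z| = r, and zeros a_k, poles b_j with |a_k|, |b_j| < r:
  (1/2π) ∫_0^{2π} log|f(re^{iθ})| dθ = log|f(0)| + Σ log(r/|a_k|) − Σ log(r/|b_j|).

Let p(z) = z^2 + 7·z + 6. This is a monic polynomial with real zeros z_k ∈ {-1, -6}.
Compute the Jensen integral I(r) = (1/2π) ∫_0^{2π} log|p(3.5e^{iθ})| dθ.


Zeros: -6, -1; r = 3.5.
Inside |z| < r: -1. Outside (|z| ≥ r): -6.
p(0) = 6, so log|p(0)| = log(6) = 1.7918.
Apply Jensen: I(r) = log|p(0)| + Σ_k log(r/|z_k|), summed over zeros inside |z| < r.
  log(r/|z_k|) for z_k = -1: log(3.5/1) = 1.2528
  Outside zeros (-6) contribute nothing to the Jensen sum.
Sum over inside zeros: 1.2528.
I(r) = log|p(0)| + (inside sum) = 1.7918 + 1.2528 = 3.0445.
Note: since some zeros are outside |z| ≤ r, the simplified n·log(r) form does NOT apply — only the inside zeros contribute.

I(r) ≈ 3.0445.


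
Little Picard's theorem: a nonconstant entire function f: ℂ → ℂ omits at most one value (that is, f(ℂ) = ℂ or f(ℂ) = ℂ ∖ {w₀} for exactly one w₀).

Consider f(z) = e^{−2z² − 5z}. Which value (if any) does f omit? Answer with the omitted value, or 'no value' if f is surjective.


Little Picard bounds the complement of f(ℂ) to at most one point.
The exponent g(z) = −2z² − 5z is a nonconstant polynomial, hence surjective onto ℂ. So e^{g(z)} takes every value in {e^w : w ∈ ℂ} = ℂ ∖ {0}. Adding 0 shifts the range to ℂ ∖ {0}. f omits exactly 0.

Omitted value: 0.


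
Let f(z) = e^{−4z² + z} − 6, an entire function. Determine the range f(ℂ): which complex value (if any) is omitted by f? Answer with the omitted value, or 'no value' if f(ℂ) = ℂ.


Little Picard bounds the complement of f(ℂ) to at most one point.
The exponent g(z) = −4z² + z is a nonconstant polynomial, hence surjective onto ℂ. So e^{g(z)} takes every value in {e^w : w ∈ ℂ} = ℂ ∖ {0}. Adding -6 shifts the range to ℂ ∖ {-6}. f omits exactly -6.

Omitted value: -6.


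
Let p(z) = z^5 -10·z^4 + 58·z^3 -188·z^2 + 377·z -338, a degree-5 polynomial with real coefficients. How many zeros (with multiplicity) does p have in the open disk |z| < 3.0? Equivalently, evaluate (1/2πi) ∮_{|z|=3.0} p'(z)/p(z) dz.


The zeros of p are: (2 + 3i), (2 - 3i), 2, (2 + 3i), (2 - 3i).
Their magnitudes are: 3.606, 3.606, 2, 3.606, 3.606.
Zeros with |z| < R = 3.0: 2.
Count = 1.
By the argument principle, (1/2πi) ∮_{|z|=R} p'(z)/p(z) dz equals exactly this count.

Number of zeros inside |z| < 3.0: 1.


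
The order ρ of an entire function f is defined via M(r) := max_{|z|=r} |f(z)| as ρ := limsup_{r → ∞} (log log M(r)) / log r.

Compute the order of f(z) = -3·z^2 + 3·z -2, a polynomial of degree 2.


|f(z)| ≤ Σ|c_k|·r^k = O(r^2) as r → ∞. Polynomial growth is O(e^{r^ε}) for every ε > 0 (since r^2/e^{r^ε} → 0), so ρ ≤ ε for all ε > 0, i.e. ρ = 0. Every nonconstant polynomial has order 0.
Therefore ρ = 0.

Order ρ = 0.


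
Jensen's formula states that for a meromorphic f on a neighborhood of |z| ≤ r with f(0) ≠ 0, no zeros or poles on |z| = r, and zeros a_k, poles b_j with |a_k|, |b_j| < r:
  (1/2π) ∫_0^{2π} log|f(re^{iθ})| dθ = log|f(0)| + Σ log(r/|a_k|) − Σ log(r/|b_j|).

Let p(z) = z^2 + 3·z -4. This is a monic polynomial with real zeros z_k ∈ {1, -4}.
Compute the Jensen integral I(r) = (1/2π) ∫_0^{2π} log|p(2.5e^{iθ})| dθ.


Zeros: -4, 1; r = 2.5.
Inside |z| < r: 1. Outside (|z| ≥ r): -4.
p(0) = -4, so log|p(0)| = log(4) = 1.3863.
Apply Jensen: I(r) = log|p(0)| + Σ_k log(r/|z_k|), summed over zeros inside |z| < r.
  log(r/|z_k|) for z_k = 1: log(2.5/1) = 0.9163
  Outside zeros (-4) contribute nothing to the Jensen sum.
Sum over inside zeros: 0.9163.
I(r) = log|p(0)| + (inside sum) = 1.3863 + 0.9163 = 2.3026.
Note: since some zeros are outside |z| ≤ r, the simplified n·log(r) form does NOT apply — only the inside zeros contribute.

I(r) ≈ 2.3026.


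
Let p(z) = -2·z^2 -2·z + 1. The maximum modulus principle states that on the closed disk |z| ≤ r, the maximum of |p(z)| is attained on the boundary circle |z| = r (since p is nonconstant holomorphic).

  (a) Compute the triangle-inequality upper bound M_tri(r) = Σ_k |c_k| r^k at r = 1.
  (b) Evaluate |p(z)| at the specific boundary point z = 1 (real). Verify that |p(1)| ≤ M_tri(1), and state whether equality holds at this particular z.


Coefficients: c_0 = 1, c_1 = -2, c_2 = -2. Radius r = 1.
Part (a). Triangle bound: M_tri(r) = Σ_k |c_k| r^k
  = |1|·1^0 + |-2|·1^1 + |-2|·1^2
  = 1 + 2 + 2 = 5.
This bounds M(r) := max_{|z|=r} |p(z)| from above; equality holds iff all terms c_k z^k can be made to align in phase at a single z on |z|=r.
Part (b). At z = 1 (real, on the circle |z| = r):
  p(1) = (1)·1^0 + (-2)·1^1 + (-2)·1^2 = -3.
  |p(1)| = 3.
Check: |p(1)| = 3 ≤ 5 = M_tri(1). ✓ Equality does not hold at z = 1 (the coefficients have mixed signs, so the terms do not all align in phase there).

M_tri(1) = 5; |p(1)| = 3; equality at z=1: no.


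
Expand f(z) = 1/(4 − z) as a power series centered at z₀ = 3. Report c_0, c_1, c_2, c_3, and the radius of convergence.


Let w = z − z₀, so z = z₀ + w.
Then 4 − z = 4 − (z₀ + w) = (4 − z₀) − w = 1 − w.
f(z) = 1/(1 − w) = (1/(1)) · 1/(1 − w/(1)) = Σ_{n≥0} w^n / (1)^(n+1).
So c_n = 1/(1)^(n+1):
  c_0 = 1/(1)^1 = 1.
  c_1 = 1/(1)^2 = 1.
  c_2 = 1/(1)^3 = 1.
  c_3 = 1/(1)^4 = 1.
The series is valid for |w/d| < 1, i.e. |z − z₀| < |d|.
Radius of convergence: R = |4 − z₀| = |1| = 1 (distance from z₀ to the singularity z = 4).

c_0 = 1, c_1 = 1, c_2 = 1, c_3 = 1; R = 1.
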